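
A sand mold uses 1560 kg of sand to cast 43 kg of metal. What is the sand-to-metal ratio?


Formula: Sand-to-Metal Ratio = W_sand / W_metal
Ratio = 1560 kg / 43 kg = 36.2791

36.2791


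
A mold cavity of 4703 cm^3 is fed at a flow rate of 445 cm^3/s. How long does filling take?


Formula: t_fill = V_mold / Q_flow
t = 4703 cm^3 / 445 cm^3/s = 10.5685 s

Final answer: 10.5685 s


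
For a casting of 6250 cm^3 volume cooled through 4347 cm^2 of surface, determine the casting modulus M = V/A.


Formula: Casting Modulus M = V / A
M = 6250 cm^3 / 4347 cm^2 = 1.4378 cm

1.4378 cm


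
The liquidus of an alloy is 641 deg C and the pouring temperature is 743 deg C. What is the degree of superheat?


Formula: Superheat = T_pour - T_melt
Superheat = 743 - 641 = 102 deg C

Final answer: 102 deg C


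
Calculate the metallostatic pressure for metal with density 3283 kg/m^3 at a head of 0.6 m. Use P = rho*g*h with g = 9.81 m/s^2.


Formula: P = rho * g * h
rho * g = 3283 * 9.81 = 32206.23 N/m^3
P = 32206.23 * 0.6 = 19323.7380 Pa

Final answer: 19323.7380 Pa


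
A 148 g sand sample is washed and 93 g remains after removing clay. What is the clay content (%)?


Formula: Clay% = (W_total - W_washed) / W_total * 100
Clay mass = 148 - 93 = 55 g
Clay% = 55 / 148 * 100 = 37.1622%

Answer: 37.1622%


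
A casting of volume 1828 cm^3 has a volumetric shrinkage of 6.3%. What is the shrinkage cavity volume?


Formula: V_shrink = V_casting * shrinkage_pct / 100
V_shrink = 1828 cm^3 * 6.3 / 100 = 115.1640 cm^3

Final answer: 115.1640 cm^3


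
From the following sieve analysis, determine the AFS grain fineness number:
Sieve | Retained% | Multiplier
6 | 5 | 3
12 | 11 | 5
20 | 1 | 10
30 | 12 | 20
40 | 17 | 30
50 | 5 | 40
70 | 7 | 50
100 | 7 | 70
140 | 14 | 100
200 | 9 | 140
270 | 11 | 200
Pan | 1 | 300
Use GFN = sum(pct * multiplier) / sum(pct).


Formula: GFN = sum(pct * multiplier) / sum(pct)
sum(pct * multiplier) = 7030
sum(pct) = 100
GFN = 7030 / 100 = 70.30


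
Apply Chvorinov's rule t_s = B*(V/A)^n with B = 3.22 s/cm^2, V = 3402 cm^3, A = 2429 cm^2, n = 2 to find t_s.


Formula: t_s = B * (V/A)^n  (Chvorinov's rule, n=2)
Modulus M = V/A = 3402/2429 = 1.400576 cm
M^2 = 1.400576^2 = 1.961613 cm^2
t_s = 3.22 * 1.961613 = 6.3164 s


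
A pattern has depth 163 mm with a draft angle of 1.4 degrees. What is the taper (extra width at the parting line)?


Formula: taper = depth * tan(draft_angle)
tan(1.4 deg) = 0.0244395
taper = 163 mm * 0.0244395 = 3.9836 mm

Answer: 3.9836 mm


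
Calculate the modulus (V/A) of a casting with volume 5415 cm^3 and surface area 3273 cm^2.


Formula: Casting Modulus M = V / A
M = 5415 cm^3 / 3273 cm^2 = 1.6544 cm

Final answer: 1.6544 cm


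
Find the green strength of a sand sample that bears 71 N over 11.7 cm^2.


Formula: Compressive Strength = Force / Area
Strength = 71 N / 11.7 cm^2 = 6.0684 N/cm^2


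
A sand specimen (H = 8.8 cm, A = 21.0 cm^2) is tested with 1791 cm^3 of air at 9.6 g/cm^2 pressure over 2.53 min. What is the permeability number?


Formula: Permeability Number P = (V * H) / (p * A * t)
Numerator: V * H = 1791 * 8.8 = 15760.8
Denominator: p * A * t = 9.6 * 21.0 * 2.53 = 510.048
P = 15760.8 / 510.048 = 30.9006


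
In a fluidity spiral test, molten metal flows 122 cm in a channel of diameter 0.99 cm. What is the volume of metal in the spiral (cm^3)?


Formula: V = pi * (d/2)^2 * L  (cylinder volume)
Radius = 0.99/2 = 0.495 cm
V = pi * 0.495^2 * 122 = 93.9118 cm^3

93.9118 cm^3


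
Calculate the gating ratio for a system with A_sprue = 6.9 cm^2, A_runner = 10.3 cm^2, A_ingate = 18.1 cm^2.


Sprue:Runner:Ingate = 1 : 10.3/6.9 : 18.1/6.9 = 1:1.49:2.62

Final answer: 1:1.49:2.62


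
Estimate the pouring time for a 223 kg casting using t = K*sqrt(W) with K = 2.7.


Formula: t = K * sqrt(W)
sqrt(W) = sqrt(223) = 14.93318
t = 2.7 * 14.93318 = 40.3196 s

Answer: 40.3196 s


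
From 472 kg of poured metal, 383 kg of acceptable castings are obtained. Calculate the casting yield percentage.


Formula: Casting Yield = (W_good / W_total) * 100
Yield = (383 kg / 472 kg) * 100 = 81.1441%

Answer: 81.1441%


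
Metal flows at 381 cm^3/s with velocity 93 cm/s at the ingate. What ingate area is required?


Formula: A_ingate = Q / v  (continuity equation)
A = 381 cm^3/s / 93 cm/s = 4.0968 cm^2


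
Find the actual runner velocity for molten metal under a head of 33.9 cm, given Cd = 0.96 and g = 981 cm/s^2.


Formula: v = Cd * sqrt(2 * g * h)  (Torricelli with discharge coefficient)
2*g*h = 2 * 981 * 33.9 = 66511.8 cm^2/s^2
sqrt(66511.8) = 257.89882 cm/s
v = 0.96 * 257.89882 = 247.5829 cm/s

Answer: 247.5829 cm/s


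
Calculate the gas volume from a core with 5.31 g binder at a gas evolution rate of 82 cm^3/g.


Formula: V_gas = W_binder * gas_evolution_rate
V = 5.31 g * 82 cm^3/g = 435.4200 cm^3

Final answer: 435.4200 cm^3


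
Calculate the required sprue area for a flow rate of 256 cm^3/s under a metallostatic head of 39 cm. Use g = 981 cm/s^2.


Formula: v = sqrt(2*g*h), A = Q/v
Velocity: v = sqrt(2 * 981 * 39) = sqrt(76518) = 276.6189 cm/s
Sprue area: A = Q / v = 256 / 276.6189 = 0.9255 cm^2


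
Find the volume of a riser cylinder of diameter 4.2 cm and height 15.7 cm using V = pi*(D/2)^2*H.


Formula: V = pi * (D/2)^2 * H  (cylinder volume)
Radius = D/2 = 4.2/2 = 2.1 cm
V = pi * 2.1^2 * 15.7 = 217.5145 cm^3

Answer: 217.5145 cm^3


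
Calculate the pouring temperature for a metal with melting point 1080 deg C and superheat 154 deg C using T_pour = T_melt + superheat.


Formula: T_pour = T_melt + Superheat
T_pour = 1080 + 154 = 1234 deg C


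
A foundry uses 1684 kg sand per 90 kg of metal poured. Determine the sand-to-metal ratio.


Formula: Sand-to-Metal Ratio = W_sand / W_metal
Ratio = 1684 kg / 90 kg = 18.7111

Final answer: 18.7111


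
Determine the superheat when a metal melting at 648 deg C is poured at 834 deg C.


Formula: Superheat = T_pour - T_melt
Superheat = 834 - 648 = 186 deg C

Answer: 186 deg C


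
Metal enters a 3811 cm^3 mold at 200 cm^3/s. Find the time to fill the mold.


Formula: t_fill = V_mold / Q_flow
t = 3811 cm^3 / 200 cm^3/s = 19.0550 s


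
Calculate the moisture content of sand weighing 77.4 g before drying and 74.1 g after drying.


Formula: MC = (W_wet - W_dry) / W_wet * 100
Water mass = 77.4 - 74.1 = 3.3 g
MC = 3.3 / 77.4 * 100 = 4.2636%

Final answer: 4.2636%


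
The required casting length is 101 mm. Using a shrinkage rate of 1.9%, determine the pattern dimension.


Formula: L_pattern = L_casting * (1 + shrinkage_rate/100)
Shrinkage factor = 1 + 1.9/100 = 1.019
L_pattern = 101 mm * 1.019 = 102.9190 mm

102.9190 mm


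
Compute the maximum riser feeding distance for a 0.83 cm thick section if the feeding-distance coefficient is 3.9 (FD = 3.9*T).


Formula: FD = 3.9 * T  (riser feeding-distance rule)
FD = 3.9 * 0.83 cm = 3.2370 cm

3.2370 cm


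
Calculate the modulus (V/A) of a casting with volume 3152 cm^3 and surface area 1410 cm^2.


Formula: Casting Modulus M = V / A
M = 3152 cm^3 / 1410 cm^2 = 2.2355 cm

Answer: 2.2355 cm


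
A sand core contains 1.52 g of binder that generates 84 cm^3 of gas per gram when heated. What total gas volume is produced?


Formula: V_gas = W_binder * gas_evolution_rate
V = 1.52 g * 84 cm^3/g = 127.6800 cm^3


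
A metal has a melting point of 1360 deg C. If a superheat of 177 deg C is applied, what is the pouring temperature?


Formula: T_pour = T_melt + Superheat
T_pour = 1360 + 177 = 1537 deg C


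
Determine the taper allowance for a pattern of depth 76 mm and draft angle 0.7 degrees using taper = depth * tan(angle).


Formula: taper = depth * tan(draft_angle)
tan(0.7 deg) = 0.0122179
taper = 76 mm * 0.0122179 = 0.9286 mm


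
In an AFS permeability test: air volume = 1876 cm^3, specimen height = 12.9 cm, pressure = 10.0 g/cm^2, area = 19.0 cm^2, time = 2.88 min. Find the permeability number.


Formula: Permeability Number P = (V * H) / (p * A * t)
Numerator: V * H = 1876 * 12.9 = 24200.4
Denominator: p * A * t = 10.0 * 19.0 * 2.88 = 547.2
P = 24200.4 / 547.2 = 44.2259

Final answer: 44.2259


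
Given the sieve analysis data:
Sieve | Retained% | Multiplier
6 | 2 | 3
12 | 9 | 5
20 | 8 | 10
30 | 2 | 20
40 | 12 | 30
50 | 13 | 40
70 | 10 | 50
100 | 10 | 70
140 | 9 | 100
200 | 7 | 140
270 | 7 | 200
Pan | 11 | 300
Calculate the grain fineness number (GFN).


Formula: GFN = sum(pct * multiplier) / sum(pct)
sum(pct * multiplier) = 8831
sum(pct) = 100
GFN = 8831 / 100 = 88.31

Answer: 88.31


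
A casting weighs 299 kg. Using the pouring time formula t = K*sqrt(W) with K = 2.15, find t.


Formula: t = K * sqrt(W)
sqrt(W) = sqrt(299) = 17.29162
t = 2.15 * 17.29162 = 37.1770 s

37.1770 s


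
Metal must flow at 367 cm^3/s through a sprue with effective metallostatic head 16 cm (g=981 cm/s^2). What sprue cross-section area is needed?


Formula: v = sqrt(2*g*h), A = Q/v
Velocity: v = sqrt(2 * 981 * 16) = sqrt(31392) = 177.1779 cm/s
Sprue area: A = Q / v = 367 / 177.1779 = 2.0714 cm^2

Final answer: 2.0714 cm^2


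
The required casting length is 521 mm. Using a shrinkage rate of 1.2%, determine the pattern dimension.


Formula: L_pattern = L_casting * (1 + shrinkage_rate/100)
Shrinkage factor = 1 + 1.2/100 = 1.012
L_pattern = 521 mm * 1.012 = 527.2520 mm

Final answer: 527.2520 mm


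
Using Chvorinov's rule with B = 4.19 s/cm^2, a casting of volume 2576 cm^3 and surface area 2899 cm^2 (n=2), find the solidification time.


Formula: t_s = B * (V/A)^n  (Chvorinov's rule, n=2)
Modulus M = V/A = 2576/2899 = 0.888582 cm
M^2 = 0.888582^2 = 0.789578 cm^2
t_s = 4.19 * 0.789578 = 3.3083 s

Final answer: 3.3083 s


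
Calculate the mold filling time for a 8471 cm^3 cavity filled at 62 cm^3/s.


Formula: t_fill = V_mold / Q_flow
t = 8471 cm^3 / 62 cm^3/s = 136.6290 s

Final answer: 136.6290 s


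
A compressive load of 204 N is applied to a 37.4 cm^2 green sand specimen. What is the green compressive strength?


Formula: Compressive Strength = Force / Area
Strength = 204 N / 37.4 cm^2 = 5.4545 N/cm^2


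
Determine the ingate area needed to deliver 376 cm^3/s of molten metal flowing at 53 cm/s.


Formula: A_ingate = Q / v  (continuity equation)
A = 376 cm^3/s / 53 cm/s = 7.0943 cm^2

Final answer: 7.0943 cm^2


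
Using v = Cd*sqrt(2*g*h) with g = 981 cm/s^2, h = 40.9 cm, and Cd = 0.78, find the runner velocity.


Formula: v = Cd * sqrt(2 * g * h)  (Torricelli with discharge coefficient)
2*g*h = 2 * 981 * 40.9 = 80245.8 cm^2/s^2
sqrt(80245.8) = 283.27690 cm/s
v = 0.78 * 283.27690 = 220.9560 cm/s


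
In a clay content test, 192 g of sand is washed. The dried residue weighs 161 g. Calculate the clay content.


Formula: Clay% = (W_total - W_washed) / W_total * 100
Clay mass = 192 - 161 = 31 g
Clay% = 31 / 192 * 100 = 16.1458%


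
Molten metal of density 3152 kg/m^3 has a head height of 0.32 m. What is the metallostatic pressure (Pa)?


Formula: P = rho * g * h
rho * g = 3152 * 9.81 = 30921.12 N/m^3
P = 30921.12 * 0.32 = 9894.7584 Pa

9894.7584 Pa


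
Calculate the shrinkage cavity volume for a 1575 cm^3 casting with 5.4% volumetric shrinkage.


Formula: V_shrink = V_casting * shrinkage_pct / 100
V_shrink = 1575 cm^3 * 5.4 / 100 = 85.0500 cm^3

Answer: 85.0500 cm^3


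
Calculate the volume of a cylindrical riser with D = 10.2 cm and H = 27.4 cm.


Formula: V = pi * (D/2)^2 * H  (cylinder volume)
Radius = D/2 = 10.2/2 = 5.1 cm
V = pi * 5.1^2 * 27.4 = 2238.9314 cm^3

2238.9314 cm^3


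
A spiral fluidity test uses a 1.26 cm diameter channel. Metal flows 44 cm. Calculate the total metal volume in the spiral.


Formula: V = pi * (d/2)^2 * L  (cylinder volume)
Radius = 1.26/2 = 0.63 cm
V = pi * 0.63^2 * 44 = 54.8635 cm^3


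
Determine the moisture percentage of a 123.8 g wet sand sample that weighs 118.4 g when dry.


Formula: MC = (W_wet - W_dry) / W_wet * 100
Water mass = 123.8 - 118.4 = 5.4 g
MC = 5.4 / 123.8 * 100 = 4.3619%

Final answer: 4.3619%


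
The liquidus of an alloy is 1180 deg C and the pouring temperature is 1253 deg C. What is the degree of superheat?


Formula: Superheat = T_pour - T_melt
Superheat = 1253 - 1180 = 73 deg C

Final answer: 73 deg C


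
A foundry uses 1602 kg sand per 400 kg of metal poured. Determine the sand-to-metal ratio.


Formula: Sand-to-Metal Ratio = W_sand / W_metal
Ratio = 1602 kg / 400 kg = 4.0050

4.0050


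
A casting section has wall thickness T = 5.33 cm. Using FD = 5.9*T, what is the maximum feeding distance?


Formula: FD = 5.9 * T  (riser feeding-distance rule)
FD = 5.9 * 5.33 cm = 31.4470 cm

Final answer: 31.4470 cm


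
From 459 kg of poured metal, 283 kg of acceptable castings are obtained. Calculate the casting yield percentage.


Formula: Casting Yield = (W_good / W_total) * 100
Yield = (283 kg / 459 kg) * 100 = 61.6558%

61.6558%


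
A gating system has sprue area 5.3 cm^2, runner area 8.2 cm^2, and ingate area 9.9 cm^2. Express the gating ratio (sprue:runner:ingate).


Sprue:Runner:Ingate = 1 : 8.2/5.3 : 9.9/5.3 = 1:1.55:1.87


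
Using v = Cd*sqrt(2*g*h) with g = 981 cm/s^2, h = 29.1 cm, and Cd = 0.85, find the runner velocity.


Formula: v = Cd * sqrt(2 * g * h)  (Torricelli with discharge coefficient)
2*g*h = 2 * 981 * 29.1 = 57094.2 cm^2/s^2
sqrt(57094.2) = 238.94393 cm/s
v = 0.85 * 238.94393 = 203.1023 cm/s

Answer: 203.1023 cm/s


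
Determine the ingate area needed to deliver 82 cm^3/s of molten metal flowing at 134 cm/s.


Formula: A_ingate = Q / v  (continuity equation)
A = 82 cm^3/s / 134 cm/s = 0.6119 cm^2

0.6119 cm^2


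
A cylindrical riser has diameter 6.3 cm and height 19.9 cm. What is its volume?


Formula: V = pi * (D/2)^2 * H  (cylinder volume)
Radius = D/2 = 6.3/2 = 3.15 cm
V = pi * 3.15^2 * 19.9 = 620.3318 cm^3

Final answer: 620.3318 cm^3


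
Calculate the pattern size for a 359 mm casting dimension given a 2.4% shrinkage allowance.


Formula: L_pattern = L_casting * (1 + shrinkage_rate/100)
Shrinkage factor = 1 + 2.4/100 = 1.024
L_pattern = 359 mm * 1.024 = 367.6160 mm

Answer: 367.6160 mm


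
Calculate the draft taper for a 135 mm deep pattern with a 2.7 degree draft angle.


Formula: taper = depth * tan(draft_angle)
tan(2.7 deg) = 0.0471588
taper = 135 mm * 0.0471588 = 6.3664 mm

6.3664 mm


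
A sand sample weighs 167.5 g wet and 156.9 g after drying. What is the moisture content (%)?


Formula: MC = (W_wet - W_dry) / W_wet * 100
Water mass = 167.5 - 156.9 = 10.6 g
MC = 10.6 / 167.5 * 100 = 6.3284%

6.3284%


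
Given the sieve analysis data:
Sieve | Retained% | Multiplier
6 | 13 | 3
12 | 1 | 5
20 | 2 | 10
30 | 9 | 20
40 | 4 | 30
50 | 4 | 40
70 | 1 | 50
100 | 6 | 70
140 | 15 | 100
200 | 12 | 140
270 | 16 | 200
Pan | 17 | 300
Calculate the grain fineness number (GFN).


Formula: GFN = sum(pct * multiplier) / sum(pct)
sum(pct * multiplier) = 12474
sum(pct) = 100
GFN = 12474 / 100 = 124.74

Final answer: 124.74


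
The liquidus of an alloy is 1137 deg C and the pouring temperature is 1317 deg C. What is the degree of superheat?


Formula: Superheat = T_pour - T_melt
Superheat = 1317 - 1137 = 180 deg C


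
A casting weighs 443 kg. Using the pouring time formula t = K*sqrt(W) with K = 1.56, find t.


Formula: t = K * sqrt(W)
sqrt(W) = sqrt(443) = 21.04757
t = 1.56 * 21.04757 = 32.8342 s


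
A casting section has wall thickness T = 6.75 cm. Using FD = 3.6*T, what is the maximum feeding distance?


Formula: FD = 3.6 * T  (riser feeding-distance rule)
FD = 3.6 * 6.75 cm = 24.3000 cm

24.3000 cm


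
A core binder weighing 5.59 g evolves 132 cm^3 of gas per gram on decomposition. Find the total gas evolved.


Formula: V_gas = W_binder * gas_evolution_rate
V = 5.59 g * 132 cm^3/g = 737.8800 cm^3

737.8800 cm^3


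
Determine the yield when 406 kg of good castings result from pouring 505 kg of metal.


Formula: Casting Yield = (W_good / W_total) * 100
Yield = (406 kg / 505 kg) * 100 = 80.3960%

Answer: 80.3960%


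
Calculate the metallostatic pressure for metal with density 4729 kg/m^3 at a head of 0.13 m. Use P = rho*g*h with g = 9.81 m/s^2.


Formula: P = rho * g * h
rho * g = 4729 * 9.81 = 46391.49 N/m^3
P = 46391.49 * 0.13 = 6030.8937 Pa

Final answer: 6030.8937 Pa


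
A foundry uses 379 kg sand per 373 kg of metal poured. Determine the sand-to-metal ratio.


Formula: Sand-to-Metal Ratio = W_sand / W_metal
Ratio = 379 kg / 373 kg = 1.0161

Answer: 1.0161


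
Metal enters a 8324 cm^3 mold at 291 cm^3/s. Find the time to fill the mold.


Formula: t_fill = V_mold / Q_flow
t = 8324 cm^3 / 291 cm^3/s = 28.6048 s

Answer: 28.6048 s


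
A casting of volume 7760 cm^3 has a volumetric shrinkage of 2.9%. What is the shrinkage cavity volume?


Formula: V_shrink = V_casting * shrinkage_pct / 100
V_shrink = 7760 cm^3 * 2.9 / 100 = 225.0400 cm^3


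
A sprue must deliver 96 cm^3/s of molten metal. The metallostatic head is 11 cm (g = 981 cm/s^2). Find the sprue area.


Formula: v = sqrt(2*g*h), A = Q/v
Velocity: v = sqrt(2 * 981 * 11) = sqrt(21582) = 146.9081 cm/s
Sprue area: A = Q / v = 96 / 146.9081 = 0.6535 cm^2

Final answer: 0.6535 cm^2


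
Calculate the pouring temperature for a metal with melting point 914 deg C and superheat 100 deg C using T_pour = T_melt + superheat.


Formula: T_pour = T_melt + Superheat
T_pour = 914 + 100 = 1014 deg C

1014 deg C


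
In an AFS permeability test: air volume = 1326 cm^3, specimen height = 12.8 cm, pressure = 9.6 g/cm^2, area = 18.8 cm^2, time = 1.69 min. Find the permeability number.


Formula: Permeability Number P = (V * H) / (p * A * t)
Numerator: V * H = 1326 * 12.8 = 16972.8
Denominator: p * A * t = 9.6 * 18.8 * 1.69 = 305.0112
P = 16972.8 / 305.0112 = 55.6465


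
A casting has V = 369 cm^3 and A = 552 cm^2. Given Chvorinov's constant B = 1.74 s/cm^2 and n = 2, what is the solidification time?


Formula: t_s = B * (V/A)^n  (Chvorinov's rule, n=2)
Modulus M = V/A = 369/552 = 0.668478 cm
M^2 = 0.668478^2 = 0.446863 cm^2
t_s = 1.74 * 0.446863 = 0.7775 s


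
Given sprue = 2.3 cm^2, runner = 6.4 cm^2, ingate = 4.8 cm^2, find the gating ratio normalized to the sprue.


Sprue:Runner:Ingate = 1 : 6.4/2.3 : 4.8/2.3 = 1:2.78:2.09

1:2.78:2.09


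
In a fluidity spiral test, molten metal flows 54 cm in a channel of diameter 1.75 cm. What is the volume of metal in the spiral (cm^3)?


Formula: V = pi * (d/2)^2 * L  (cylinder volume)
Radius = 1.75/2 = 0.875 cm
V = pi * 0.875^2 * 54 = 129.8852 cm^3

Answer: 129.8852 cm^3


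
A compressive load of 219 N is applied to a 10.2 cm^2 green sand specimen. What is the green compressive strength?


Formula: Compressive Strength = Force / Area
Strength = 219 N / 10.2 cm^2 = 21.4706 N/cm^2


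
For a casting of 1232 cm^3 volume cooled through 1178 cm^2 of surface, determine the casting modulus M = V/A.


Formula: Casting Modulus M = V / A
M = 1232 cm^3 / 1178 cm^2 = 1.0458 cm


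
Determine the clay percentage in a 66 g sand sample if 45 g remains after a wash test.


Formula: Clay% = (W_total - W_washed) / W_total * 100
Clay mass = 66 - 45 = 21 g
Clay% = 21 / 66 * 100 = 31.8182%


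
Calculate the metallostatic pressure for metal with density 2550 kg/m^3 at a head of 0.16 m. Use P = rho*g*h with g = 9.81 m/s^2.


Formula: P = rho * g * h
rho * g = 2550 * 9.81 = 25015.5 N/m^3
P = 25015.5 * 0.16 = 4002.4800 Pa

Final answer: 4002.4800 Pa


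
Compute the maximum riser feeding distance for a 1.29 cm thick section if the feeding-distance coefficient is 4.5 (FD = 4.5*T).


Formula: FD = 4.5 * T  (riser feeding-distance rule)
FD = 4.5 * 1.29 cm = 5.8050 cm

Final answer: 5.8050 cm


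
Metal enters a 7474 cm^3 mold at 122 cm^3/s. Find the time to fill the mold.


Formula: t_fill = V_mold / Q_flow
t = 7474 cm^3 / 122 cm^3/s = 61.2623 s

Final answer: 61.2623 s


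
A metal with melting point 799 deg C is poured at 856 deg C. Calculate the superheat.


Formula: Superheat = T_pour - T_melt
Superheat = 856 - 799 = 57 deg C

Answer: 57 deg C


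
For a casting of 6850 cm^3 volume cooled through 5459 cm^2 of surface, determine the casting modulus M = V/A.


Formula: Casting Modulus M = V / A
M = 6850 cm^3 / 5459 cm^2 = 1.2548 cm

Final answer: 1.2548 cm


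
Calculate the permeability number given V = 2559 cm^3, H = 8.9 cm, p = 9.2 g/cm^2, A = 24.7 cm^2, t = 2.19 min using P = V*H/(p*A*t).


Formula: Permeability Number P = (V * H) / (p * A * t)
Numerator: V * H = 2559 * 8.9 = 22775.1
Denominator: p * A * t = 9.2 * 24.7 * 2.19 = 497.6556
P = 22775.1 / 497.6556 = 45.7648

Final answer: 45.7648


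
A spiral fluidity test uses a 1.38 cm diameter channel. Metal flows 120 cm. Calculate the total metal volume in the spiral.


Formula: V = pi * (d/2)^2 * L  (cylinder volume)
Radius = 1.38/2 = 0.69 cm
V = pi * 0.69^2 * 120 = 179.4855 cm^3

Answer: 179.4855 cm^3


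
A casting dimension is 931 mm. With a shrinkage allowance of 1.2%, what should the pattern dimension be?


Formula: L_pattern = L_casting * (1 + shrinkage_rate/100)
Shrinkage factor = 1 + 1.2/100 = 1.012
L_pattern = 931 mm * 1.012 = 942.1720 mm

Final answer: 942.1720 mm


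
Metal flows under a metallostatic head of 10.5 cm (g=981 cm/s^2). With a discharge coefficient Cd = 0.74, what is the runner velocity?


Formula: v = Cd * sqrt(2 * g * h)  (Torricelli with discharge coefficient)
2*g*h = 2 * 981 * 10.5 = 20601.0 cm^2/s^2
sqrt(20601.0) = 143.53048 cm/s
v = 0.74 * 143.53048 = 106.2126 cm/s

106.2126 cm/s


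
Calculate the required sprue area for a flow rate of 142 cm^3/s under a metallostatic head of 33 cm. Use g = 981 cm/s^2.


Formula: v = sqrt(2*g*h), A = Q/v
Velocity: v = sqrt(2 * 981 * 33) = sqrt(64746) = 254.4524 cm/s
Sprue area: A = Q / v = 142 / 254.4524 = 0.5581 cm^2

Final answer: 0.5581 cm^2


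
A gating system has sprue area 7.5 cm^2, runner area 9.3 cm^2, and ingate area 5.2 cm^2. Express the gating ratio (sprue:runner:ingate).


Sprue:Runner:Ingate = 1 : 9.3/7.5 : 5.2/7.5 = 1:1.24:0.69


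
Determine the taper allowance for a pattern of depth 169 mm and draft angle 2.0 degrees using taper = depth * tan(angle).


Formula: taper = depth * tan(draft_angle)
tan(2.0 deg) = 0.0349208
taper = 169 mm * 0.0349208 = 5.9016 mm

5.9016 mm


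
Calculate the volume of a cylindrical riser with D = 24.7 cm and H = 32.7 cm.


Formula: V = pi * (D/2)^2 * H  (cylinder volume)
Radius = D/2 = 24.7/2 = 12.35 cm
V = pi * 12.35^2 * 32.7 = 15668.6486 cm^3

15668.6486 cm^3


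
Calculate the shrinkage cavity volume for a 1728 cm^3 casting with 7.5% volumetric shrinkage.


Formula: V_shrink = V_casting * shrinkage_pct / 100
V_shrink = 1728 cm^3 * 7.5 / 100 = 129.6000 cm^3

Final answer: 129.6000 cm^3


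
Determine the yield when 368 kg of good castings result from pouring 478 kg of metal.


Formula: Casting Yield = (W_good / W_total) * 100
Yield = (368 kg / 478 kg) * 100 = 76.9874%


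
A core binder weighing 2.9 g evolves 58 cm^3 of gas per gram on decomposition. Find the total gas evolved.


Formula: V_gas = W_binder * gas_evolution_rate
V = 2.9 g * 58 cm^3/g = 168.2000 cm^3

Final answer: 168.2000 cm^3


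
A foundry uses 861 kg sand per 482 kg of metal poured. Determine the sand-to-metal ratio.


Formula: Sand-to-Metal Ratio = W_sand / W_metal
Ratio = 861 kg / 482 kg = 1.7863

1.7863


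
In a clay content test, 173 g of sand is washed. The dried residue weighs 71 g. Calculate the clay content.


Formula: Clay% = (W_total - W_washed) / W_total * 100
Clay mass = 173 - 71 = 102 g
Clay% = 102 / 173 * 100 = 58.9595%

Answer: 58.9595%


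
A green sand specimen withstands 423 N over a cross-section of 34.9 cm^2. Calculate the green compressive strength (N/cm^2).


Formula: Compressive Strength = Force / Area
Strength = 423 N / 34.9 cm^2 = 12.1203 N/cm^2

Answer: 12.1203 N/cm^2


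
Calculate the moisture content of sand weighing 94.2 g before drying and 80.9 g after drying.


Formula: MC = (W_wet - W_dry) / W_wet * 100
Water mass = 94.2 - 80.9 = 13.3 g
MC = 13.3 / 94.2 * 100 = 14.1189%


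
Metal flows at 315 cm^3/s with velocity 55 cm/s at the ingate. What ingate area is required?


Formula: A_ingate = Q / v  (continuity equation)
A = 315 cm^3/s / 55 cm/s = 5.7273 cm^2

Final answer: 5.7273 cm^2


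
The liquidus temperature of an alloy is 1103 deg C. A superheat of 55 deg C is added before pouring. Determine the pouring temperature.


Formula: T_pour = T_melt + Superheat
T_pour = 1103 + 55 = 1158 deg C


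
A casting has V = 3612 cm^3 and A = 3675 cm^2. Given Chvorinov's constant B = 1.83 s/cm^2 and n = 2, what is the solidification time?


Formula: t_s = B * (V/A)^n  (Chvorinov's rule, n=2)
Modulus M = V/A = 3612/3675 = 0.982857 cm
M^2 = 0.982857^2 = 0.966008 cm^2
t_s = 1.83 * 0.966008 = 1.7678 s


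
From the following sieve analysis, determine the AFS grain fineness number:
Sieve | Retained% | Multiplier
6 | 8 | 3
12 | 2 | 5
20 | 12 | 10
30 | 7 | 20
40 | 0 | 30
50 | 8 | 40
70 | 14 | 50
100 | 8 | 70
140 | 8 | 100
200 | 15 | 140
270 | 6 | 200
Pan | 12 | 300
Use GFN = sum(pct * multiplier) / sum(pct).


Formula: GFN = sum(pct * multiplier) / sum(pct)
sum(pct * multiplier) = 9574
sum(pct) = 100
GFN = 9574 / 100 = 95.74

95.74


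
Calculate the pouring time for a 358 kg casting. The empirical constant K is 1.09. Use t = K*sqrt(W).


Formula: t = K * sqrt(W)
sqrt(W) = sqrt(358) = 18.92089
t = 1.09 * 18.92089 = 20.6238 s

Answer: 20.6238 s


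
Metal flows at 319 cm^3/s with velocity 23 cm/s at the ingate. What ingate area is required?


Formula: A_ingate = Q / v  (continuity equation)
A = 319 cm^3/s / 23 cm/s = 13.8696 cm^2

13.8696 cm^2


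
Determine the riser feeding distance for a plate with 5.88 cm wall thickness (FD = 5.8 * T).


Formula: FD = 5.8 * T  (riser feeding-distance rule)
FD = 5.8 * 5.88 cm = 34.1040 cm

34.1040 cm


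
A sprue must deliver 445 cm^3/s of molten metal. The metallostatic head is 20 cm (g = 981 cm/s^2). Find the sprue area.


Formula: v = sqrt(2*g*h), A = Q/v
Velocity: v = sqrt(2 * 981 * 20) = sqrt(39240) = 198.0909 cm/s
Sprue area: A = Q / v = 445 / 198.0909 = 2.2464 cm^2

Final answer: 2.2464 cm^2


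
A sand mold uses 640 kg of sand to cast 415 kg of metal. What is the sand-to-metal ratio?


Formula: Sand-to-Metal Ratio = W_sand / W_metal
Ratio = 640 kg / 415 kg = 1.5422

1.5422


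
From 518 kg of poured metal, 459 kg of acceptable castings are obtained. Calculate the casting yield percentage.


Formula: Casting Yield = (W_good / W_total) * 100
Yield = (459 kg / 518 kg) * 100 = 88.6100%


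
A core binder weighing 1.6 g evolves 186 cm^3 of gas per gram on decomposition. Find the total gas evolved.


Formula: V_gas = W_binder * gas_evolution_rate
V = 1.6 g * 186 cm^3/g = 297.6000 cm^3

Answer: 297.6000 cm^3


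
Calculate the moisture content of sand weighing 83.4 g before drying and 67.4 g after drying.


Formula: MC = (W_wet - W_dry) / W_wet * 100
Water mass = 83.4 - 67.4 = 16.0 g
MC = 16.0 / 83.4 * 100 = 19.1847%


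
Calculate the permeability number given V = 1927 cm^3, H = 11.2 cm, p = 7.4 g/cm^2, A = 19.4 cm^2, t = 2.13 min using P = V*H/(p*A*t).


Formula: Permeability Number P = (V * H) / (p * A * t)
Numerator: V * H = 1927 * 11.2 = 21582.4
Denominator: p * A * t = 7.4 * 19.4 * 2.13 = 305.7828
P = 21582.4 / 305.7828 = 70.5808

Final answer: 70.5808


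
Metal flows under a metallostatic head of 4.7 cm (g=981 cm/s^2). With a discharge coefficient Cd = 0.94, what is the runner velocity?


Formula: v = Cd * sqrt(2 * g * h)  (Torricelli with discharge coefficient)
2*g*h = 2 * 981 * 4.7 = 9221.4 cm^2/s^2
sqrt(9221.4) = 96.02812 cm/s
v = 0.94 * 96.02812 = 90.2664 cm/s


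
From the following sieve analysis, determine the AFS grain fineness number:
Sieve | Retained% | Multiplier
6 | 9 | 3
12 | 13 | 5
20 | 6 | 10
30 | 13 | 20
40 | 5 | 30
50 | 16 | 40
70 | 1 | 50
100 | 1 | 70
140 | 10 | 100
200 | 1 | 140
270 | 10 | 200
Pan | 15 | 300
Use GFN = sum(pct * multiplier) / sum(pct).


Formula: GFN = sum(pct * multiplier) / sum(pct)
sum(pct * multiplier) = 8962
sum(pct) = 100
GFN = 8962 / 100 = 89.62


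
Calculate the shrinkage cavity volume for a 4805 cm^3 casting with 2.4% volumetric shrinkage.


Formula: V_shrink = V_casting * shrinkage_pct / 100
V_shrink = 4805 cm^3 * 2.4 / 100 = 115.3200 cm^3


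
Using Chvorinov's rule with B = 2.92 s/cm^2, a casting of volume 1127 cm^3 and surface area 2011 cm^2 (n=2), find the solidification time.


Formula: t_s = B * (V/A)^n  (Chvorinov's rule, n=2)
Modulus M = V/A = 1127/2011 = 0.560418 cm
M^2 = 0.560418^2 = 0.314068 cm^2
t_s = 2.92 * 0.314068 = 0.9171 s


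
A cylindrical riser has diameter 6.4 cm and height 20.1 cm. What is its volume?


Formula: V = pi * (D/2)^2 * H  (cylinder volume)
Radius = D/2 = 6.4/2 = 3.2 cm
V = pi * 3.2^2 * 20.1 = 646.6152 cm^3

Answer: 646.6152 cm^3


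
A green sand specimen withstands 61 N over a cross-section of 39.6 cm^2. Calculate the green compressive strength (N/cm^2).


Formula: Compressive Strength = Force / Area
Strength = 61 N / 39.6 cm^2 = 1.5404 N/cm^2

Final answer: 1.5404 N/cm^2


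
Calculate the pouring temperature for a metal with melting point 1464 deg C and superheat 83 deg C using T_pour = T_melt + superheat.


Formula: T_pour = T_melt + Superheat
T_pour = 1464 + 83 = 1547 deg C

Final answer: 1547 deg C


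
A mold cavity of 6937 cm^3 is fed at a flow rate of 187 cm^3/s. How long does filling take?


Formula: t_fill = V_mold / Q_flow
t = 6937 cm^3 / 187 cm^3/s = 37.0963 s

Final answer: 37.0963 s


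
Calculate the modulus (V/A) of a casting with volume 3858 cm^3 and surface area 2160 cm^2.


Formula: Casting Modulus M = V / A
M = 3858 cm^3 / 2160 cm^2 = 1.7861 cm

Final answer: 1.7861 cm


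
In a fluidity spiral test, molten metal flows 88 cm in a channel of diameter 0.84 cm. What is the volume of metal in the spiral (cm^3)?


Formula: V = pi * (d/2)^2 * L  (cylinder volume)
Radius = 0.84/2 = 0.42 cm
V = pi * 0.42^2 * 88 = 48.7676 cm^3


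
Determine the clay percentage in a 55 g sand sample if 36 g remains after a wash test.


Formula: Clay% = (W_total - W_washed) / W_total * 100
Clay mass = 55 - 36 = 19 g
Clay% = 19 / 55 * 100 = 34.5455%


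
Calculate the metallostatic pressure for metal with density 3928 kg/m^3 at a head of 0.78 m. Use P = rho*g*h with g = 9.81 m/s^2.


Formula: P = rho * g * h
rho * g = 3928 * 9.81 = 38533.68 N/m^3
P = 38533.68 * 0.78 = 30056.2704 Pa

30056.2704 Pa


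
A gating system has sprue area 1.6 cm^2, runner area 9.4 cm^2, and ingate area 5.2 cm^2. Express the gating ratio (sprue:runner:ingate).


Sprue:Runner:Ingate = 1 : 9.4/1.6 : 5.2/1.6 = 1:5.88:3.25

Final answer: 1:5.88:3.25


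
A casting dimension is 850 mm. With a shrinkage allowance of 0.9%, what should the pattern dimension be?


Formula: L_pattern = L_casting * (1 + shrinkage_rate/100)
Shrinkage factor = 1 + 0.9/100 = 1.009
L_pattern = 850 mm * 1.009 = 857.6500 mm

Answer: 857.6500 mm


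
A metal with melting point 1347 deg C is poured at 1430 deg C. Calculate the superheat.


Formula: Superheat = T_pour - T_melt
Superheat = 1430 - 1347 = 83 deg C

83 deg C


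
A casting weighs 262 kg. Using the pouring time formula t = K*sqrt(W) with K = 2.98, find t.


Formula: t = K * sqrt(W)
sqrt(W) = sqrt(262) = 16.18641
t = 2.98 * 16.18641 = 48.2355 s

48.2355 s


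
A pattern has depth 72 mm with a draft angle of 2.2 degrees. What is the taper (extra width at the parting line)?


Formula: taper = depth * tan(draft_angle)
tan(2.2 deg) = 0.0384161
taper = 72 mm * 0.0384161 = 2.7660 mm

Final answer: 2.7660 mm


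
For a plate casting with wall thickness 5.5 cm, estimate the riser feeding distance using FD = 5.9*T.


Formula: FD = 5.9 * T  (riser feeding-distance rule)
FD = 5.9 * 5.5 cm = 32.4500 cm

Answer: 32.4500 cm


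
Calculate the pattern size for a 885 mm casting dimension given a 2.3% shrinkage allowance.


Formula: L_pattern = L_casting * (1 + shrinkage_rate/100)
Shrinkage factor = 1 + 2.3/100 = 1.023
L_pattern = 885 mm * 1.023 = 905.3550 mm

Final answer: 905.3550 mm


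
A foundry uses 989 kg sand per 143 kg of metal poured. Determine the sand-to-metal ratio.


Formula: Sand-to-Metal Ratio = W_sand / W_metal
Ratio = 989 kg / 143 kg = 6.9161

Final answer: 6.9161


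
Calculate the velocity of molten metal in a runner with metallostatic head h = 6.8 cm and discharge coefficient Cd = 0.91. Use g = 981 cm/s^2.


Formula: v = Cd * sqrt(2 * g * h)  (Torricelli with discharge coefficient)
2*g*h = 2 * 981 * 6.8 = 13341.6 cm^2/s^2
sqrt(13341.6) = 115.50584 cm/s
v = 0.91 * 115.50584 = 105.1103 cm/s

Answer: 105.1103 cm/s


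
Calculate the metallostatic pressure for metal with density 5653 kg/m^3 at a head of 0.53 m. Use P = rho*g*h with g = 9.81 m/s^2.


Formula: P = rho * g * h
rho * g = 5653 * 9.81 = 55455.93 N/m^3
P = 55455.93 * 0.53 = 29391.6429 Pa


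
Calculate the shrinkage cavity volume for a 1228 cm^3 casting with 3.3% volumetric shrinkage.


Formula: V_shrink = V_casting * shrinkage_pct / 100
V_shrink = 1228 cm^3 * 3.3 / 100 = 40.5240 cm^3

Final answer: 40.5240 cm^3


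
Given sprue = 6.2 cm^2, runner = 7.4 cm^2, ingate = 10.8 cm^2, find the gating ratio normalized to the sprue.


Sprue:Runner:Ingate = 1 : 7.4/6.2 : 10.8/6.2 = 1:1.19:1.74

Final answer: 1:1.19:1.74


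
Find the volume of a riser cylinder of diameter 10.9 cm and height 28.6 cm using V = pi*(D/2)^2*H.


Formula: V = pi * (D/2)^2 * H  (cylinder volume)
Radius = D/2 = 10.9/2 = 5.45 cm
V = pi * 5.45^2 * 28.6 = 2668.7563 cm^3

Final answer: 2668.7563 cm^3


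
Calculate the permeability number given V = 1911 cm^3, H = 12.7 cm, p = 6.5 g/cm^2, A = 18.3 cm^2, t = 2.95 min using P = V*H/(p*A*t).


Formula: Permeability Number P = (V * H) / (p * A * t)
Numerator: V * H = 1911 * 12.7 = 24269.7
Denominator: p * A * t = 6.5 * 18.3 * 2.95 = 350.9025
P = 24269.7 / 350.9025 = 69.1637

69.1637


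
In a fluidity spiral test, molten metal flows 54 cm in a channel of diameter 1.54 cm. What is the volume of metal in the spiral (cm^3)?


Formula: V = pi * (d/2)^2 * L  (cylinder volume)
Radius = 1.54/2 = 0.77 cm
V = pi * 0.77^2 * 54 = 100.5831 cm^3

100.5831 cm^3


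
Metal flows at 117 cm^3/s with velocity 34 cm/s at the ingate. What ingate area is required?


Formula: A_ingate = Q / v  (continuity equation)
A = 117 cm^3/s / 34 cm/s = 3.4412 cm^2


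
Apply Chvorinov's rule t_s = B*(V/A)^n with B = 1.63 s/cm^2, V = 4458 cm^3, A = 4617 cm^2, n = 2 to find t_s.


Formula: t_s = B * (V/A)^n  (Chvorinov's rule, n=2)
Modulus M = V/A = 4458/4617 = 0.965562 cm
M^2 = 0.965562^2 = 0.932310 cm^2
t_s = 1.63 * 0.932310 = 1.5197 s

Final answer: 1.5197 s


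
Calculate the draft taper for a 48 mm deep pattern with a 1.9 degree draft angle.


Formula: taper = depth * tan(draft_angle)
tan(1.9 deg) = 0.0331734
taper = 48 mm * 0.0331734 = 1.5923 mm

Final answer: 1.5923 mm


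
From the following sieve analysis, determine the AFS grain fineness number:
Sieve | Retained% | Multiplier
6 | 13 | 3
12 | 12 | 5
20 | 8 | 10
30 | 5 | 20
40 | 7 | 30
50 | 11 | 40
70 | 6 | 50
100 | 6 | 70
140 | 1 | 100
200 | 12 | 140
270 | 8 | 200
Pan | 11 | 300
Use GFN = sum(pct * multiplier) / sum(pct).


Formula: GFN = sum(pct * multiplier) / sum(pct)
sum(pct * multiplier) = 8329
sum(pct) = 100
GFN = 8329 / 100 = 83.29

83.29


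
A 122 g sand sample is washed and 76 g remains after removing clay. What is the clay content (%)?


Formula: Clay% = (W_total - W_washed) / W_total * 100
Clay mass = 122 - 76 = 46 g
Clay% = 46 / 122 * 100 = 37.7049%

Answer: 37.7049%


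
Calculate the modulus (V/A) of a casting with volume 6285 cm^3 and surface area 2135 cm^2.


Formula: Casting Modulus M = V / A
M = 6285 cm^3 / 2135 cm^2 = 2.9438 cm

Final answer: 2.9438 cm


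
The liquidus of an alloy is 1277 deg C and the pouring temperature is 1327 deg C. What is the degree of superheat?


Formula: Superheat = T_pour - T_melt
Superheat = 1327 - 1277 = 50 deg C

50 deg C


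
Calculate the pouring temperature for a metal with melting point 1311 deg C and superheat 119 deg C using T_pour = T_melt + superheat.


Formula: T_pour = T_melt + Superheat
T_pour = 1311 + 119 = 1430 deg C


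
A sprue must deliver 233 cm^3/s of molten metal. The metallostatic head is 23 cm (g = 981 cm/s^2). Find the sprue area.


Formula: v = sqrt(2*g*h), A = Q/v
Velocity: v = sqrt(2 * 981 * 23) = sqrt(45126) = 212.4288 cm/s
Sprue area: A = Q / v = 233 / 212.4288 = 1.0968 cm^2

Answer: 1.0968 cm^2


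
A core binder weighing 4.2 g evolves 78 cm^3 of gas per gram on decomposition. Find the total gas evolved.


Formula: V_gas = W_binder * gas_evolution_rate
V = 4.2 g * 78 cm^3/g = 327.6000 cm^3


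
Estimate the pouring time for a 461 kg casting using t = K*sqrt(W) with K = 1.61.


Formula: t = K * sqrt(W)
sqrt(W) = sqrt(461) = 21.47091
t = 1.61 * 21.47091 = 34.5682 s

Answer: 34.5682 s


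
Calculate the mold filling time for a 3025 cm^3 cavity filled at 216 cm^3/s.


Formula: t_fill = V_mold / Q_flow
t = 3025 cm^3 / 216 cm^3/s = 14.0046 s

Answer: 14.0046 s


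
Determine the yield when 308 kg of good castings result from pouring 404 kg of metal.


Formula: Casting Yield = (W_good / W_total) * 100
Yield = (308 kg / 404 kg) * 100 = 76.2376%


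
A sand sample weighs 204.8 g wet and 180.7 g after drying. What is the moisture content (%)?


Formula: MC = (W_wet - W_dry) / W_wet * 100
Water mass = 204.8 - 180.7 = 24.1 g
MC = 24.1 / 204.8 * 100 = 11.7676%

11.7676%


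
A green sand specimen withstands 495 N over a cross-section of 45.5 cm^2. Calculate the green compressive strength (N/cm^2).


Formula: Compressive Strength = Force / Area
Strength = 495 N / 45.5 cm^2 = 10.8791 N/cm^2


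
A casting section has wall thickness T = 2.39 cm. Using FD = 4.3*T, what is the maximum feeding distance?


Formula: FD = 4.3 * T  (riser feeding-distance rule)
FD = 4.3 * 2.39 cm = 10.2770 cm

10.2770 cm


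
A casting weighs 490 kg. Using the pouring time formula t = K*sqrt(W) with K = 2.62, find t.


Formula: t = K * sqrt(W)
sqrt(W) = sqrt(490) = 22.13594
t = 2.62 * 22.13594 = 57.9962 s

Answer: 57.9962 s


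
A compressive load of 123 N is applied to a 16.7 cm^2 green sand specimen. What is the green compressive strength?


Formula: Compressive Strength = Force / Area
Strength = 123 N / 16.7 cm^2 = 7.3653 N/cm^2

Answer: 7.3653 N/cm^2


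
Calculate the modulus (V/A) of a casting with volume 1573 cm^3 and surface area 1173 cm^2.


Formula: Casting Modulus M = V / A
M = 1573 cm^3 / 1173 cm^2 = 1.3410 cm

1.3410 cm


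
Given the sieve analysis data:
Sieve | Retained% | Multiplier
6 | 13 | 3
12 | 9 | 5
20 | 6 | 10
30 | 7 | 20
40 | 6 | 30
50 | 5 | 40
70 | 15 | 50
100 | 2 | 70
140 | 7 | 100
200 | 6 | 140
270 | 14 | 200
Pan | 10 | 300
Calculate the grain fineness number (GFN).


Formula: GFN = sum(pct * multiplier) / sum(pct)
sum(pct * multiplier) = 8894
sum(pct) = 100
GFN = 8894 / 100 = 88.94

88.94


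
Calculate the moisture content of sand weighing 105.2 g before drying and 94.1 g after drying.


Formula: MC = (W_wet - W_dry) / W_wet * 100
Water mass = 105.2 - 94.1 = 11.1 g
MC = 11.1 / 105.2 * 100 = 10.5513%

Final answer: 10.5513%


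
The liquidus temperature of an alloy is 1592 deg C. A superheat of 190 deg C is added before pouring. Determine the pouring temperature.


Formula: T_pour = T_melt + Superheat
T_pour = 1592 + 190 = 1782 deg C
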